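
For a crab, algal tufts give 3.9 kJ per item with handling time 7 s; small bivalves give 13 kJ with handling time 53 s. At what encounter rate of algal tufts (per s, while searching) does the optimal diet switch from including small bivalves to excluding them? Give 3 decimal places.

At the threshold, the rate on algal tufts alone equals the profitability of small bivalves: λ·3.9/(1 + λ·7) = 13/53 = 0.2453.
Rearranging, λ(3.9 − 0.2453×7) = 0.2453, so λ = 0.2453/2.183 = 0.1124 per s.

0.112 per s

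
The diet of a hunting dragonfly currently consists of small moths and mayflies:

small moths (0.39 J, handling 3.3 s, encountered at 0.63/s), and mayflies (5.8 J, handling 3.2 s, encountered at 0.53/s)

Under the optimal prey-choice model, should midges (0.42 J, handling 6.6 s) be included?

On small moths and mayflies alone, R = ΣλE/(1+Σλh) = 3.32/4.775 = 0.6952 J/s.
Profitability of midges: 0.42/6.6 = 0.06364 J/s.
0.06364 < 0.6952, so adding midges would lower the average — exclude it.

No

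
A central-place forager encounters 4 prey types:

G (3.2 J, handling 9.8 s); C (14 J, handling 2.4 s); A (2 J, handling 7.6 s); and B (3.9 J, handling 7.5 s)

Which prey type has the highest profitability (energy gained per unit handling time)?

C

In descending order of E/h:
C: 14/2.4 = 5.83 J/s
B: 3.9/7.5 = 0.52 J/s
G: 3.2/9.8 = 0.327 J/s
A: 2/7.6 = 0.263 J/s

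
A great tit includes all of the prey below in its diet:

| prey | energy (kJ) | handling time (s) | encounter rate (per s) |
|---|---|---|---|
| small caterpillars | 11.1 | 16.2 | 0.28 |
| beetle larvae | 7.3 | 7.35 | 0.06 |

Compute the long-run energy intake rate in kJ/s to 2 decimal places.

0.59 kJ/s

Energy encountered per unit search time: 0.28×11.1 + 0.06×7.3 = 3.546 kJ/s.
Handling time per unit search time: 0.28×16.2 + 0.06×7.35 = 4.977.
Rate = 3.546/(1 + 4.977) = 0.5933 kJ/s.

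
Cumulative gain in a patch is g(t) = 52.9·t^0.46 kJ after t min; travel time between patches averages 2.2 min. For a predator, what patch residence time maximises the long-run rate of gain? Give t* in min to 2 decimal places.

Maximise g(t)/(T+t): set derivative to zero → g'(t)(T+t) = g(t).
g'(t) = 0.46·52.9·t^-0.54. Setting 0.46·52.9·t^-0.54 = 52.9·t^0.46/(2.2+t) gives 0.46(2.2+t) = t, so 0.54·t = 0.46×2.2.
t* = 0.46×2.2/0.54 = 1.874 min.

1.87 min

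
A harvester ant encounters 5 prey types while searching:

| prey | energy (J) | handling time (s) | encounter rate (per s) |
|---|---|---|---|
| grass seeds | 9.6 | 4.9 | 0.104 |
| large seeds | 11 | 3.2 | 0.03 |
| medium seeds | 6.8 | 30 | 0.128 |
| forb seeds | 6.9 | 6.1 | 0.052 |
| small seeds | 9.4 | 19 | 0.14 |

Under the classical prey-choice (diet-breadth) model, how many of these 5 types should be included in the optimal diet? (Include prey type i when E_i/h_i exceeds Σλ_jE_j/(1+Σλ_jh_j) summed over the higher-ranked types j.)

3

Profitabilities (E/h, J/s): large seeds 3.44, grass seeds 1.96, forb seeds 1.13, small seeds 0.495, medium seeds 0.227. Add prey in this order while the next type's profitability exceeds the intake rate on those already taken.
Rate on top 1: 0.3011. grass seeds: 1.96 > 0.3011 → include.
Rate on top 2: 0.8274. forb seeds: 1.13 > 0.8274 → include.
Rate on top 3: 0.8775. small seeds: 0.495 < 0.8775 → exclude; stop.
Optimal diet: large seeds, grass seeds, forb seeds — 3 of 5 types.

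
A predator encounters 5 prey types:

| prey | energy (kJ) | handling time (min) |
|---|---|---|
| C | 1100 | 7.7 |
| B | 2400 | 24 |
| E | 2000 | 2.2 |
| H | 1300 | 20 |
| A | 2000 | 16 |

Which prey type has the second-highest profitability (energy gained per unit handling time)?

Profitability E/h (kJ/min): C = 1100/7.7 = 143, B = 2400/24 = 100, E = 2000/2.2 = 909, H = 1300/20 = 65, A = 2000/16 = 125.
Ranked: E > C > A > B > H.

C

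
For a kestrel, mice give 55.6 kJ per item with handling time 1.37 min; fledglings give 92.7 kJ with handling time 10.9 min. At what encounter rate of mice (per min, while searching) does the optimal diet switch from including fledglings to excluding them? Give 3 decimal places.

At the threshold, the rate on mice alone equals the profitability of fledglings: λ·55.6/(1 + λ·1.37) = 92.7/10.9 = 8.505.
Rearranging, λ(55.6 − 8.505×1.37) = 8.505, so λ = 8.505/43.95 = 0.1935 per min.

0.194 per min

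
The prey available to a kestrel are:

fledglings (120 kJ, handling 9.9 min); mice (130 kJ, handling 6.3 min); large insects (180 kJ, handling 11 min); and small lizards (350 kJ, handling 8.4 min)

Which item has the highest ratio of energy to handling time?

In descending order of E/h:
small lizards: 350/8.4 = 41.7 kJ/min
mice: 130/6.3 = 20.6 kJ/min
large insects: 180/11 = 16.4 kJ/min
fledglings: 120/9.9 = 12.1 kJ/min

small lizards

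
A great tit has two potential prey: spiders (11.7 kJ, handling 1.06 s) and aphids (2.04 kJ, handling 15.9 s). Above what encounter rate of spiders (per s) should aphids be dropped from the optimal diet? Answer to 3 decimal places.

The zero-one rule: include aphids iff E₂/h₂ > λE₁/(1+λh₁). Equality gives the switch point.
λE₁h₂ = E₂ + λE₂h₁ ⇒ λ = E₂/(E₁h₂ − E₂h₁) = 2.04/(186 − 2.162) = 0.01109 per s.

0.011 per s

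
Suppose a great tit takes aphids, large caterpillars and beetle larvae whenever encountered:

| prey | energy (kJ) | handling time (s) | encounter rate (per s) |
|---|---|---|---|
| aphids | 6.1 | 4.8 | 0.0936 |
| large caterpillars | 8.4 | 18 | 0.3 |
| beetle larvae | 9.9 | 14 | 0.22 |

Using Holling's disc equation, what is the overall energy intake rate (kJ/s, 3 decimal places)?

Energy encountered per unit search time: 0.0936×6.1 + 0.3×8.4 + 0.22×9.9 = 5.269 kJ/s.
Handling time per unit search time: 0.0936×4.8 + 0.3×18 + 0.22×14 = 8.929.
Rate = 5.269/(1 + 8.929) = 0.5306 kJ/s.

0.531 kJ/s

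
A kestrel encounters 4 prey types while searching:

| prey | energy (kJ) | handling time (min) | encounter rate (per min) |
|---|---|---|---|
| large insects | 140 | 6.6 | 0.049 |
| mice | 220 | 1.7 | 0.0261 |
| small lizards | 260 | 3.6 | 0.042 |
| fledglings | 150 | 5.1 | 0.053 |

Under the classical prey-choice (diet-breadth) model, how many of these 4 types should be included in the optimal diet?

Profitabilities (E/h, kJ/min): mice 129, small lizards 72.2, fledglings 29.4, large insects 21.2. Add prey in this order while the next type's profitability exceeds the intake rate on those already taken.
Rate on top 1: 5.498. small lizards: 72.2 > 5.498 → include.
Rate on top 2: 13.94. fledglings: 29.4 > 13.94 → include.
Rate on top 3: 16.79. large insects: 21.2 > 16.79 → include.
Optimal diet: mice, small lizards, fledglings, large insects — 4 of 4 types.

4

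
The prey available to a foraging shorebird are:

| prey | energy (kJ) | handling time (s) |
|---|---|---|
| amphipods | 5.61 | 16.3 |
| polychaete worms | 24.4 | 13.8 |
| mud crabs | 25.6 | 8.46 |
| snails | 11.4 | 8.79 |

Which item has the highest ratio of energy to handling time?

Profitability E/h (kJ/s): amphipods = 5.61/16.3 = 0.344, polychaete worms = 24.4/13.8 = 1.77, mud crabs = 25.6/8.46 = 3.03, snails = 11.4/8.79 = 1.3.
Ranked: mud crabs > polychaete worms > snails > amphipods.

mud crabs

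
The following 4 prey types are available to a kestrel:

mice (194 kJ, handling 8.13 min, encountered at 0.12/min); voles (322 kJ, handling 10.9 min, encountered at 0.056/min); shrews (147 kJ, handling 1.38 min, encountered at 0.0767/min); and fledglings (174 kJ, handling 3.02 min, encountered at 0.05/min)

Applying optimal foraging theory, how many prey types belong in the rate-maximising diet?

E/h in descending order: shrews 107, fledglings 57.6, voles 29.5, mice 23.9 kJ/min. The optimal diet is the largest prefix of this list for which every included type satisfies E_i/h_i > R on the types above it.
Rate on top 1: 10.2. fledglings: 57.6 > 10.2 → include.
Rate on top 2: 15.89. voles: 29.5 > 15.89 → include.
Rate on top 3: 20.35. mice: 23.9 > 20.35 → include.
Optimal diet: shrews, fledglings, voles, mice — 4 of 4 types.

4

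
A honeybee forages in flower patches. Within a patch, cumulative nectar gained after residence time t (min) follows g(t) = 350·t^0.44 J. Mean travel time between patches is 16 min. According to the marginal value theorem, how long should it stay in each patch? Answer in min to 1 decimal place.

12.6 min

By the marginal value theorem, leave when the instantaneous gain rate g'(t) equals the habitat-wide average g(t)/(T + t).
g'(t) = 0.44·350·t^-0.56. Setting 0.44·350·t^-0.56 = 350·t^0.44/(16+t) gives 0.44(16+t) = t, so 0.56·t = 0.44×16.
t* = 0.44×16/0.56 = 12.57 min.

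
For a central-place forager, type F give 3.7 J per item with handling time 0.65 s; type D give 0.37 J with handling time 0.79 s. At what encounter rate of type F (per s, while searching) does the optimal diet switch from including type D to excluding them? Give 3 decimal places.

Drop type D once their profitability E₂/h₂ falls below the rate achievable on type F alone: E₂/h₂ = λE₁/(1 + λh₁).
Solve for λ: λE₁h₂ = E₂(1 + λh₁) → λ(E₁h₂ − E₂h₁) = E₂ → λ = E₂/(E₁h₂ − E₂h₁).
λ = 0.37/(3.7×0.79 − 0.37×0.65) = 0.37/2.683 = 0.1379 per s.

0.138 per s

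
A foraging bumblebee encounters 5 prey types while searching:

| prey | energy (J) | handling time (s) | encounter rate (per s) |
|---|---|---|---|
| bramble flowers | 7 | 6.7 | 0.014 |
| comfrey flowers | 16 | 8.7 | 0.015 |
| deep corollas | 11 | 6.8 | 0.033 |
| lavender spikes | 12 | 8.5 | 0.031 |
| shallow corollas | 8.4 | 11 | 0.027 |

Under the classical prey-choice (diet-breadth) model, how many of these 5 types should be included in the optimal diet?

Profitabilities (E/h, J/s): comfrey flowers 1.84, deep corollas 1.62, lavender spikes 1.41, bramble flowers 1.04, shallow corollas 0.764. Add prey in this order while the next type's profitability exceeds the intake rate on those already taken.
Rate on top 1: 0.2123. deep corollas: 1.62 > 0.2123 → include.
Rate on top 2: 0.4451. lavender spikes: 1.41 > 0.4451 → include.
Rate on top 3: 0.6024. bramble flowers: 1.04 > 0.6024 → include.
Rate on top 4: 0.6267. shallow corollas: 0.764 > 0.6267 → include.
Optimal diet: comfrey flowers, deep corollas, lavender spikes, bramble flowers, shallow corollas — 5 of 5 types.

5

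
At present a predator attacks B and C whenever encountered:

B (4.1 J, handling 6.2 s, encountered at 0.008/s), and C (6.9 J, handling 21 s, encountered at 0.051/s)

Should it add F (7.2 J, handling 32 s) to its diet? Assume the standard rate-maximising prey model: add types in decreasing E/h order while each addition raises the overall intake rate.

On B and C alone, R = ΣλE/(1+Σλh) = 0.3847/2.121 = 0.1814 J/s.
F: E/h = 7.2/32 = 0.225 J/s.
Since 0.225 > R, including F increases the long-run rate.

Yes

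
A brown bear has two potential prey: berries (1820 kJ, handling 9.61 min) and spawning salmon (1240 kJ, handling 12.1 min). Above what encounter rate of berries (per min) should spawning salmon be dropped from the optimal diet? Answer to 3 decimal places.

0.123 per min

At the threshold, the rate on berries alone equals the profitability of spawning salmon: λ·1820/(1 + λ·9.61) = 1240/12.1 = 102.5.
Rearranging, λ(1820 − 102.5×9.61) = 102.5, so λ = 102.5/835.2 = 0.1227 per min.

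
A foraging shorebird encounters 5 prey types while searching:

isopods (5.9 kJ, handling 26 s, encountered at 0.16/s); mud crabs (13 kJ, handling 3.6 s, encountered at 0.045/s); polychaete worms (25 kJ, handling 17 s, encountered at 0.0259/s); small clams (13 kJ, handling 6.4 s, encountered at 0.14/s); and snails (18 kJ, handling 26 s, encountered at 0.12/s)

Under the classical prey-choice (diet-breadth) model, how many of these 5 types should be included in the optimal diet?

3

Profitabilities (E/h, kJ/s): mud crabs 3.61, small clams 2.03, polychaete worms 1.47, snails 0.692, isopods 0.227. Add prey in this order while the next type's profitability exceeds the intake rate on those already taken.
Rate on top 1: 0.5034. small clams: 2.03 > 0.5034 → include.
Rate on top 2: 1.169. polychaete worms: 1.47 > 1.169 → include.
Rate on top 3: 1.222. snails: 0.692 < 1.222 → exclude; stop.
Optimal diet: mud crabs, small clams, polychaete worms — 3 of 5 types.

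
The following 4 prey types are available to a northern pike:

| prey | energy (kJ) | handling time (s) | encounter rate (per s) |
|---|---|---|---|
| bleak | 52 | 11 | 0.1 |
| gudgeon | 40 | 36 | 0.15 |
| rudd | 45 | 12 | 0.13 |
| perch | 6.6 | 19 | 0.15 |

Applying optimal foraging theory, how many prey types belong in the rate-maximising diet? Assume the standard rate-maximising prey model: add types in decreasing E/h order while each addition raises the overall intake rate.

Rank by E/h (kJ/s): bleak 4.73, rudd 3.75, gudgeon 1.11, perch 0.347. Include each in turn until the next type's E/h falls below the running intake rate.
Rate on top 1: 2.476. rudd: 3.75 > 2.476 → include.
Rate on top 2: 3.019. gudgeon: 1.11 < 3.019 → exclude; stop.
Optimal diet: bleak, rudd — 2 of 4 types.

2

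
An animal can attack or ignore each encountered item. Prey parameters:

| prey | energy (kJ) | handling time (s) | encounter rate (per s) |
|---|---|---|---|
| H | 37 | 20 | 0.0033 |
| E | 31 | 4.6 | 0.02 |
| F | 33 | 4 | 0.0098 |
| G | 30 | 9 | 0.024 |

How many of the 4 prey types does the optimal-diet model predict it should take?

E/h in descending order: F 8.25, E 6.74, G 3.33, H 1.85 kJ/s. The optimal diet is the largest prefix of this list for which every included type satisfies E_i/h_i > R on the types above it.
Rate on top 1: 0.3112. E: 6.74 > 0.3112 → include.
Rate on top 2: 0.834. G: 3.33 > 0.834 → include.
Rate on top 3: 1.235. H: 1.85 > 1.235 → include.
Optimal diet: F, E, G, H — 4 of 4 types.

4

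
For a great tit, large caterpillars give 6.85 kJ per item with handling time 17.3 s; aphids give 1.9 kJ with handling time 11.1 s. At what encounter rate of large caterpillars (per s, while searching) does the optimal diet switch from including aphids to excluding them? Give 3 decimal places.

The zero-one rule: include aphids iff E₂/h₂ > λE₁/(1+λh₁). Equality gives the switch point.
λE₁h₂ = E₂ + λE₂h₁ ⇒ λ = E₂/(E₁h₂ − E₂h₁) = 1.9/(76.03 − 32.87) = 0.04402 per s.

0.044 per s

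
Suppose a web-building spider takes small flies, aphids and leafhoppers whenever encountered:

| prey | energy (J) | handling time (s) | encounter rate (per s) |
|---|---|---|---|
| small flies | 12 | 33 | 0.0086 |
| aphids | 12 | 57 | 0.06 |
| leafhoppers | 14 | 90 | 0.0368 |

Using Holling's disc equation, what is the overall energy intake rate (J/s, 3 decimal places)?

R = (0.0086×12 + 0.06×12 + 0.0368×14) / (1 + 0.0086×33 + 0.06×57 + 0.0368×90) = 1.338/8.016 = 0.167 J/s.

0.167 J/s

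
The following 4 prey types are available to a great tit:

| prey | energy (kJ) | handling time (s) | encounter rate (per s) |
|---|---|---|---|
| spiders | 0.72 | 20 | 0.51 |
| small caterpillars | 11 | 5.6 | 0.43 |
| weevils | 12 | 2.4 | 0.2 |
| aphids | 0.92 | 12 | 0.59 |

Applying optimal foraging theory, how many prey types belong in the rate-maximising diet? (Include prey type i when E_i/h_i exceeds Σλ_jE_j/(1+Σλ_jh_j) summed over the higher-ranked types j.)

Rank by E/h (kJ/s): weevils 5, small caterpillars 1.96, aphids 0.0767, spiders 0.036. Include each in turn until the next type's E/h falls below the running intake rate.
Rate on top 1: 1.622. small caterpillars: 1.96 > 1.622 → include.
Rate on top 2: 1.834. aphids: 0.0767 < 1.834 → exclude; stop.
Optimal diet: weevils, small caterpillars — 2 of 4 types.

2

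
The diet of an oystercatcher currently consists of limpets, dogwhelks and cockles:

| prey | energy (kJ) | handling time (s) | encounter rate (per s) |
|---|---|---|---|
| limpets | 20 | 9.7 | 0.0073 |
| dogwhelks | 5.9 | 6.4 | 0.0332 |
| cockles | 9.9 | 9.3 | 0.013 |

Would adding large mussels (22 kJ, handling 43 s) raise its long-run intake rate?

Yes

Intake rate on the current diet: R = (0.0073×20 + 0.0332×5.9 + 0.013×9.9) / (1 + 0.0073×9.7 + 0.0332×6.4 + 0.013×9.3) = 0.4706/1.404 = 0.3351 kJ/s.
large mussels: E/h = 22/43 = 0.5116 kJ/s.
Since 0.5116 > R, including large mussels increases the long-run rate.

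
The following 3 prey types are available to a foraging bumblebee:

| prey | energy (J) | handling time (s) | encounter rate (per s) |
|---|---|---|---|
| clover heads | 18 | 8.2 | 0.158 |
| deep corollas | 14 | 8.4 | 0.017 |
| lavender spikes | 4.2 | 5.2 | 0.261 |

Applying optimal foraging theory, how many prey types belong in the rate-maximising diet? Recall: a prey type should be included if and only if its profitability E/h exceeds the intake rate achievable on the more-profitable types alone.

2

E/h in descending order: clover heads 2.2, deep corollas 1.67, lavender spikes 0.808 J/s. The optimal diet is the largest prefix of this list for which every included type satisfies E_i/h_i > R on the types above it.
Rate on top 1: 1.239. deep corollas: 1.67 > 1.239 → include.
Rate on top 2: 1.264. lavender spikes: 0.808 < 1.264 → exclude; stop.
Optimal diet: clover heads, deep corollas — 2 of 3 types.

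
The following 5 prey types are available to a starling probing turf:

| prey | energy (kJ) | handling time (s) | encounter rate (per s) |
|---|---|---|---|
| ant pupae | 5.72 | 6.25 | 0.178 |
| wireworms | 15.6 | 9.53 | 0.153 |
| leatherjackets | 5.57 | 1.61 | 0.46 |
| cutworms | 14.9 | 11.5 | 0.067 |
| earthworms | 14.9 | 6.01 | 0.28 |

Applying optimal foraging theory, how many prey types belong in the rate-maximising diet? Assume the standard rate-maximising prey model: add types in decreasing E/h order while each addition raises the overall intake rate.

2

E/h in descending order: leatherjackets 3.46, earthworms 2.48, wireworms 1.64, cutworms 1.3, ant pupae 0.915 kJ/s. The optimal diet is the largest prefix of this list for which every included type satisfies E_i/h_i > R on the types above it.
Rate on top 1: 1.472. earthworms: 2.48 > 1.472 → include.
Rate on top 2: 1.967. wireworms: 1.64 < 1.967 → exclude; stop.
Optimal diet: leatherjackets, earthworms — 2 of 5 types.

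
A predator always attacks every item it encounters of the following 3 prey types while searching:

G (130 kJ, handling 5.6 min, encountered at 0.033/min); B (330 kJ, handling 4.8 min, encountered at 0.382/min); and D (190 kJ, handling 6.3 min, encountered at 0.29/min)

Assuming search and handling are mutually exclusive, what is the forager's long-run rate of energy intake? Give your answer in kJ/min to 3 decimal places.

Energy encountered per unit search time: 0.033×130 + 0.382×330 + 0.29×190 = 185.4 kJ/min.
Handling time per unit search time: 0.033×5.6 + 0.382×4.8 + 0.29×6.3 = 3.845.
Rate = 185.4/(1 + 3.845) = 38.27 kJ/min.

38.273 kJ/min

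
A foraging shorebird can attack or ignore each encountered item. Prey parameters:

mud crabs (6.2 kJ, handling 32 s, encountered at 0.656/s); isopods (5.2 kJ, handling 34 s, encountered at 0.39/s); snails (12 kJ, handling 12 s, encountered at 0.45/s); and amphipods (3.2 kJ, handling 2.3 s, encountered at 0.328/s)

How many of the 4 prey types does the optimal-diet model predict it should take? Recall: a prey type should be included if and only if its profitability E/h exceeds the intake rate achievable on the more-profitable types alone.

E/h in descending order: amphipods 1.39, snails 1, mud crabs 0.194, isopods 0.153 kJ/s. The optimal diet is the largest prefix of this list for which every included type satisfies E_i/h_i > R on the types above it.
Rate on top 1: 0.5983. snails: 1 > 0.5983 → include.
Rate on top 2: 0.9015. mud crabs: 0.194 < 0.9015 → exclude; stop.
Optimal diet: amphipods, snails — 2 of 4 types.

2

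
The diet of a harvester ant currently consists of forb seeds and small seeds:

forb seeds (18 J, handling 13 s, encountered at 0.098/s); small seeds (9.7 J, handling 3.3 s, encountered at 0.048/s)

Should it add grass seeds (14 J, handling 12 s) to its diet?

Intake rate on the current diet: R = (0.098×18 + 0.048×9.7) / (1 + 0.098×13 + 0.048×3.3) = 2.23/2.432 = 0.9166 J/s.
Profitability of grass seeds: 14/12 = 1.167 J/s.
1.167 > 0.9166, so adding grass seeds raises the average — include it.

Yes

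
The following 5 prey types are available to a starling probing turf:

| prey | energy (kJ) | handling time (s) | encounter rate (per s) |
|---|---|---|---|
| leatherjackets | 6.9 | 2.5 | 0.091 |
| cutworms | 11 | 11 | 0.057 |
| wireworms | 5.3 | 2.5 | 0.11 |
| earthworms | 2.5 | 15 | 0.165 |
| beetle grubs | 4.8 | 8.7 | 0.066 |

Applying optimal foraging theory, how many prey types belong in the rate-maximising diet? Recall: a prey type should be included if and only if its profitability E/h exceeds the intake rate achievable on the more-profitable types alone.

3

E/h in descending order: leatherjackets 2.76, wireworms 2.12, cutworms 1, beetle grubs 0.552, earthworms 0.167 kJ/s. The optimal diet is the largest prefix of this list for which every included type satisfies E_i/h_i > R on the types above it.
Rate on top 1: 0.5115. wireworms: 2.12 > 0.5115 → include.
Rate on top 2: 0.8059. cutworms: 1 > 0.8059 → include.
Rate on top 3: 0.8631. beetle grubs: 0.552 < 0.8631 → exclude; stop.
Optimal diet: leatherjackets, wireworms, cutworms — 3 of 5 types.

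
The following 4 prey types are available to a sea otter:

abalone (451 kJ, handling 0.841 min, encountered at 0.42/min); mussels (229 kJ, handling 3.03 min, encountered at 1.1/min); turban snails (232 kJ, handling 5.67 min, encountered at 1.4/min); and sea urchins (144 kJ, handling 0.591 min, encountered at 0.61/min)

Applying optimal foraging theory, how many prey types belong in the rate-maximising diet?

2

Profitabilities (E/h, kJ/min): abalone 536, sea urchins 244, mussels 75.6, turban snails 40.9. Add prey in this order while the next type's profitability exceeds the intake rate on those already taken.
Rate on top 1: 140. sea urchins: 244 > 140 → include.
Rate on top 2: 161.8. mussels: 75.6 < 161.8 → exclude; stop.
Optimal diet: abalone, sea urchins — 2 of 4 types.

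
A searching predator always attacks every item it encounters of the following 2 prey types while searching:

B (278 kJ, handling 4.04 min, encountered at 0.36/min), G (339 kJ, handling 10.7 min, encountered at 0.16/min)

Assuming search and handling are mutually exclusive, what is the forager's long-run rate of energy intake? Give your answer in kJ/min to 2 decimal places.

R = Σλ_iE_i / (1 + Σλ_ih_i)
Numerator: 0.36×278 + 0.16×339 = 154.3
Denominator: 1 + 0.36×4.04 + 0.16×10.7 = 4.166
R = 154.3/4.166 = 37.04 kJ/min

37.04 kJ/min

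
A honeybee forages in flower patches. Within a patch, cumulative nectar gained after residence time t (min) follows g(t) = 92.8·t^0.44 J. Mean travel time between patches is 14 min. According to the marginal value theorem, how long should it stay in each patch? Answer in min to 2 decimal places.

11.00 min

Optimal t* satisfies g'(t*) = g(t*)/(T + t*).
g'(t) = 0.44·92.8·t^-0.56. Setting 0.44·92.8·t^-0.56 = 92.8·t^0.44/(14+t) gives 0.44(14+t) = t, so 0.56·t = 0.44×14.
t* = 0.44×14/0.56 = 11 min.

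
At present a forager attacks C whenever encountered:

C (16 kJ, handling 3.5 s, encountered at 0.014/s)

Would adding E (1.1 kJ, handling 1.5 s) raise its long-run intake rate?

On C alone, R = ΣλE/(1+Σλh) = 0.224/1.049 = 0.2135 kJ/s.
E: E/h = 1.1/1.5 = 0.7333 kJ/s.
0.7333 > 0.2135, so adding E raises the average — include it.

Yes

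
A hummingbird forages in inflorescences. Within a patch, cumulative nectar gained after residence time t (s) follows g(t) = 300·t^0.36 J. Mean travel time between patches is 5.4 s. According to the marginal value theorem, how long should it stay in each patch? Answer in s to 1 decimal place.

By the marginal value theorem, leave when the instantaneous gain rate g'(t) equals the habitat-wide average g(t)/(T + t).
g'(t) = 0.36·300·t^-0.64. Setting 0.36·300·t^-0.64 = 300·t^0.36/(5.4+t) gives 0.36(5.4+t) = t, so 0.64·t = 0.36×5.4.
t* = 0.36×5.4/0.64 = 3.037 s.

3.0 s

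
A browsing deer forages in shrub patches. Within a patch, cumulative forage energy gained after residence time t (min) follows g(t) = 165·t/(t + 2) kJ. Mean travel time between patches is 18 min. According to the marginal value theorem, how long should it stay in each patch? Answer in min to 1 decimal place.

Optimal t* satisfies g'(t*) = g(t*)/(T + t*).
g'(t) = 165·2/(t + 2)². Setting 165·2/(t+2)² = 165t/[(t+2)(18+t)] gives 2(18+t) = t(t+2), so t² = 2×18 = 36.
t* = √36 = 6 min.

6.0 min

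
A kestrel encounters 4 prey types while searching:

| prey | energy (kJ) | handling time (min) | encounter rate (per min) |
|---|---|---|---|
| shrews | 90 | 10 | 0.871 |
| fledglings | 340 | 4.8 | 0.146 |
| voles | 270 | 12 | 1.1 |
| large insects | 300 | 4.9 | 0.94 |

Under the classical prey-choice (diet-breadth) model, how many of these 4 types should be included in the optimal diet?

2

E/h in descending order: fledglings 70.8, large insects 61.2, voles 22.5, shrews 9 kJ/min. The optimal diet is the largest prefix of this list for which every included type satisfies E_i/h_i > R on the types above it.
Rate on top 1: 29.19. large insects: 61.2 > 29.19 → include.
Rate on top 2: 52.58. voles: 22.5 < 52.58 → exclude; stop.
Optimal diet: fledglings, large insects — 2 of 4 types.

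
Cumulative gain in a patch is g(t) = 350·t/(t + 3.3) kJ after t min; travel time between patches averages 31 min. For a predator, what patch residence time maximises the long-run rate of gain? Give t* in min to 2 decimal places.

By the marginal value theorem, leave when the instantaneous gain rate g'(t) equals the habitat-wide average g(t)/(T + t).
g'(t) = 350·3.3/(t + 3.3)². Setting 350·3.3/(t+3.3)² = 350t/[(t+3.3)(31+t)] gives 3.3(31+t) = t(t+3.3), so t² = 3.3×31 = 102.3.
t* = √102.3 = 10.11 min.

10.11 min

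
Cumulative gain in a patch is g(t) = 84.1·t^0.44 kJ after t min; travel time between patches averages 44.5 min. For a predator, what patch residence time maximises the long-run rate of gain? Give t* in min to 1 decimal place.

35.0 min

Maximise g(t)/(T+t): set derivative to zero → g'(t)(T+t) = g(t).
g'(t) = 0.44·84.1·t^-0.56. Setting 0.44·84.1·t^-0.56 = 84.1·t^0.44/(44.5+t) gives 0.44(44.5+t) = t, so 0.56·t = 0.44×44.5.
t* = 0.44×44.5/0.56 = 34.96 min.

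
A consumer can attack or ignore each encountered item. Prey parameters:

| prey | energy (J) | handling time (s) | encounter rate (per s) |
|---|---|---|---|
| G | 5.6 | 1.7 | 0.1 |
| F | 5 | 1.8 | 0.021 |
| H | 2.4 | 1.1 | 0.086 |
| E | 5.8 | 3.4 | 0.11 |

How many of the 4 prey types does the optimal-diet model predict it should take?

Profitabilities (E/h, J/s): G 3.29, F 2.78, H 2.18, E 1.71. Add prey in this order while the next type's profitability exceeds the intake rate on those already taken.
Rate on top 1: 0.4786. F: 2.78 > 0.4786 → include.
Rate on top 2: 0.5506. H: 2.18 > 0.5506 → include.
Rate on top 3: 0.6691. E: 1.71 > 0.6691 → include.
Optimal diet: G, F, H, E — 4 of 4 types.

4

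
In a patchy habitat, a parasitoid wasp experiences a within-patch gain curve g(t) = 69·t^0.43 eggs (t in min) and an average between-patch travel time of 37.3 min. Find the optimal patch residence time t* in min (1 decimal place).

Optimal t* satisfies g'(t*) = g(t*)/(T + t*).
g'(t) = 0.43·69·t^-0.57. Setting 0.43·69·t^-0.57 = 69·t^0.43/(37.3+t) gives 0.43(37.3+t) = t, so 0.57·t = 0.43×37.3.
t* = 0.43×37.3/0.57 = 28.14 min.

28.1 min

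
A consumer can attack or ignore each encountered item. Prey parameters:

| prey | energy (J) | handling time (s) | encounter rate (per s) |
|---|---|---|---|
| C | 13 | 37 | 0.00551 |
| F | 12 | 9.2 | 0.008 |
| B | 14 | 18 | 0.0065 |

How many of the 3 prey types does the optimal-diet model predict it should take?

3

Rank by E/h (J/s): F 1.3, B 0.778, C 0.351. Include each in turn until the next type's E/h falls below the running intake rate.
Rate on top 1: 0.08942. B: 0.778 > 0.08942 → include.
Rate on top 2: 0.1571. C: 0.351 > 0.1571 → include.
Optimal diet: F, B, C — 3 of 3 types.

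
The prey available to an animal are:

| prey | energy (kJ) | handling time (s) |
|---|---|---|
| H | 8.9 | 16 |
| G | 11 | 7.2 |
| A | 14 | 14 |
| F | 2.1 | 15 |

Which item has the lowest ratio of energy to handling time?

F

Profitability E/h (kJ/s): H = 8.9/16 = 0.556, G = 11/7.2 = 1.53, A = 14/14 = 1, F = 2.1/15 = 0.14.
Ranked: G > A > H > F.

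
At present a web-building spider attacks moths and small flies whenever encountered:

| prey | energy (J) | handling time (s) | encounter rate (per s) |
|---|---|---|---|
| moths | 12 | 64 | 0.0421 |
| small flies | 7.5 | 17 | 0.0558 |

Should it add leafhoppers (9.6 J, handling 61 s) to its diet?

Current rate: (0.0421×12 + 0.0558×7.5)/(1 + 0.0421×64 + 0.0558×17) = 0.1989 J/s.
Profitability of leafhoppers: 9.6/61 = 0.1574 J/s.
0.1574 < 0.1989, so adding leafhoppers would lower the average — exclude it.

No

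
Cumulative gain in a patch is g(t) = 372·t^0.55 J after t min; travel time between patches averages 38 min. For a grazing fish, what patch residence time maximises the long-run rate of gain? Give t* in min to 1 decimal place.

Optimal t* satisfies g'(t*) = g(t*)/(T + t*).
g'(t) = 0.55·372·t^-0.45. Setting 0.55·372·t^-0.45 = 372·t^0.55/(38+t) gives 0.55(38+t) = t, so 0.45·t = 0.55×38.
t* = 0.55×38/0.45 = 46.44 min.

46.4 min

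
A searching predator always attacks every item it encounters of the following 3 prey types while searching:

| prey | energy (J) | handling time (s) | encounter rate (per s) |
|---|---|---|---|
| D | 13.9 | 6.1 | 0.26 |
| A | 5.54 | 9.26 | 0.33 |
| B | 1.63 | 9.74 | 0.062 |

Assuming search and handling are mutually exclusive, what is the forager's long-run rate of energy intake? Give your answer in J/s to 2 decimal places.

0.89 J/s

R = Σλ_iE_i / (1 + Σλ_ih_i)
Numerator: 0.26×13.9 + 0.33×5.54 + 0.062×1.63 = 5.543
Denominator: 1 + 0.26×6.1 + 0.33×9.26 + 0.062×9.74 = 6.246
R = 5.543/6.246 = 0.8875 J/s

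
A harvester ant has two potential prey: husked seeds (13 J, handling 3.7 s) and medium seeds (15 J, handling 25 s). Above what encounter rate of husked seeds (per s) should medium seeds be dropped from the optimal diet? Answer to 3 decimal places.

At the threshold, the rate on husked seeds alone equals the profitability of medium seeds: λ·13/(1 + λ·3.7) = 15/25 = 0.6.
Rearranging, λ(13 − 0.6×3.7) = 0.6, so λ = 0.6/10.78 = 0.05566 per s.

0.056 per s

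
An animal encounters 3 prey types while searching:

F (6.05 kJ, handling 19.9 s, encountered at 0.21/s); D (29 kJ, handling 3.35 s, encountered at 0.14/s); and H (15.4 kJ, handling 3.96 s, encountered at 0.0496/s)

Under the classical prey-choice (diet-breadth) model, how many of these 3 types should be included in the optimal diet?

Profitabilities (E/h, kJ/s): D 8.66, H 3.89, F 0.304. Add prey in this order while the next type's profitability exceeds the intake rate on those already taken.
Rate on top 1: 2.764. H: 3.89 > 2.764 → include.
Rate on top 2: 2.896. F: 0.304 < 2.896 → exclude; stop.
Optimal diet: D, H — 2 of 3 types.

2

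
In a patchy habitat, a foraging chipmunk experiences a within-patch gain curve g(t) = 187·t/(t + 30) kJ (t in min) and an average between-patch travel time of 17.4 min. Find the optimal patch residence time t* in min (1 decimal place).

22.8 min

By the marginal value theorem, leave when the instantaneous gain rate g'(t) equals the habitat-wide average g(t)/(T + t).
g'(t) = 187·30/(t + 30)². Setting 187·30/(t+30)² = 187t/[(t+30)(17.4+t)] gives 30(17.4+t) = t(t+30), so t² = 30×17.4 = 522.
t* = √522 = 22.85 min.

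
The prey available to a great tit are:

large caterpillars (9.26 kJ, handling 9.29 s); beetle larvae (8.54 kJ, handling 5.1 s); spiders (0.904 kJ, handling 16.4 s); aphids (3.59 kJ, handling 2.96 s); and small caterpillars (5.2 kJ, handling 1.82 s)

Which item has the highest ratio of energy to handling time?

small caterpillars

Profitability E/h (kJ/s): large caterpillars = 9.26/9.29 = 0.997, beetle larvae = 8.54/5.1 = 1.67, spiders = 0.904/16.4 = 0.0551, aphids = 3.59/2.96 = 1.21, small caterpillars = 5.2/1.82 = 2.86.
Ranked: small caterpillars > beetle larvae > aphids > large caterpillars > spiders.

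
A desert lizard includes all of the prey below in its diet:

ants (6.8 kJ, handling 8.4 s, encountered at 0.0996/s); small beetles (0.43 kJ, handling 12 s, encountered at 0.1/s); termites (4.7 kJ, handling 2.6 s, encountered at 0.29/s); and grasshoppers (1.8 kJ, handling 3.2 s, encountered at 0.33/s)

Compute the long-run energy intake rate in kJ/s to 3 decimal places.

R = (0.0996×6.8 + 0.1×0.43 + 0.29×4.7 + 0.33×1.8) / (1 + 0.0996×8.4 + 0.1×12 + 0.29×2.6 + 0.33×3.2) = 2.677/4.847 = 0.5524 kJ/s.

0.552 kJ/s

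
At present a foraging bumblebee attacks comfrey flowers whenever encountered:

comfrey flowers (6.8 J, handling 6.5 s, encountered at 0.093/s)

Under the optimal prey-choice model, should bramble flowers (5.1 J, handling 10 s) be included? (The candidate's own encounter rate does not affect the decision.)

Yes

Current rate: (0.093×6.8)/(1 + 0.093×6.5) = 0.3941 J/s.
bramble flowers: E/h = 5.1/10 = 0.51 J/s.
0.51 > 0.3941, so adding bramble flowers raises the average — include it.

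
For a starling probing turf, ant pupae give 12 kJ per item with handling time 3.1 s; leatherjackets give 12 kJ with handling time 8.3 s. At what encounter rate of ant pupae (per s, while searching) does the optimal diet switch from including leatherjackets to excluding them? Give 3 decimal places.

Drop leatherjackets once their profitability E₂/h₂ falls below the rate achievable on ant pupae alone: E₂/h₂ = λE₁/(1 + λh₁).
Solve for λ: λE₁h₂ = E₂(1 + λh₁) → λ(E₁h₂ − E₂h₁) = E₂ → λ = E₂/(E₁h₂ − E₂h₁).
λ = 12/(12×8.3 − 12×3.1) = 12/62.4 = 0.1923 per s.

0.192 per s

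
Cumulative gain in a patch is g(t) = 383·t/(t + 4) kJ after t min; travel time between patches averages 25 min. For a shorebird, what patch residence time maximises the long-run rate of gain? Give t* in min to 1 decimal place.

Maximise g(t)/(T+t): set derivative to zero → g'(t)(T+t) = g(t).
g'(t) = 383·4/(t + 4)². Setting 383·4/(t+4)² = 383t/[(t+4)(25+t)] gives 4(25+t) = t(t+4), so t² = 4×25 = 100.
t* = √100 = 10 min.

10.0 min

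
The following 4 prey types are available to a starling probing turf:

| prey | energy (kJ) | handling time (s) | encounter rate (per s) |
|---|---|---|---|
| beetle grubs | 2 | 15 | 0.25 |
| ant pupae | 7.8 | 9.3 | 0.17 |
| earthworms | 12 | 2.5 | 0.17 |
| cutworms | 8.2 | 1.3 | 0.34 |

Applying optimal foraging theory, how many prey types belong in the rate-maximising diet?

2

Profitabilities (E/h, kJ/s): cutworms 6.31, earthworms 4.8, ant pupae 0.839, beetle grubs 0.133. Add prey in this order while the next type's profitability exceeds the intake rate on those already taken.
Rate on top 1: 1.933. earthworms: 4.8 > 1.933 → include.
Rate on top 2: 2.586. ant pupae: 0.839 < 2.586 → exclude; stop.
Optimal diet: cutworms, earthworms — 2 of 4 types.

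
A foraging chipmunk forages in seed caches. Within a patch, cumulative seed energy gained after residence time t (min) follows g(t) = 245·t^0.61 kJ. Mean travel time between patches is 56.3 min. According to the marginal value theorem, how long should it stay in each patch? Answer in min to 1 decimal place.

88.1 min

Optimal t* satisfies g'(t*) = g(t*)/(T + t*).
g'(t) = 0.61·245·t^-0.39. Setting 0.61·245·t^-0.39 = 245·t^0.61/(56.3+t) gives 0.61(56.3+t) = t, so 0.39·t = 0.61×56.3.
t* = 0.61×56.3/0.39 = 88.06 min.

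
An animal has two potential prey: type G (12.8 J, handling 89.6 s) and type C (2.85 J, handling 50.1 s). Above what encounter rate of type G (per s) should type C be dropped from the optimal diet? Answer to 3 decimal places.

0.007 per s

At the threshold, the rate on type G alone equals the profitability of type C: λ·12.8/(1 + λ·89.6) = 2.85/50.1 = 0.05689.
Rearranging, λ(12.8 − 0.05689×89.6) = 0.05689, so λ = 0.05689/7.703 = 0.007385 per s.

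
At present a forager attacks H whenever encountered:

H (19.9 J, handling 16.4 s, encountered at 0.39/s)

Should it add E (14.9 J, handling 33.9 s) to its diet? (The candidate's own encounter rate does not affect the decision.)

No

On H alone, R = ΣλE/(1+Σλh) = 7.761/7.396 = 1.049 J/s.
Profitability of E: 14.9/33.9 = 0.4395 J/s.
Since 0.4395 < R, time spent handling E is better spent searching.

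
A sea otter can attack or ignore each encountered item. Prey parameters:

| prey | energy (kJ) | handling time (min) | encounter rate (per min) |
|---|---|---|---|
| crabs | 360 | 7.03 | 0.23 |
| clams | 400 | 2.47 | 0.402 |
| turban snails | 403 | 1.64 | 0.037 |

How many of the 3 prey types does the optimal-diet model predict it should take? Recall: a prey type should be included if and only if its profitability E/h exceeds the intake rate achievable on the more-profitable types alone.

2

E/h in descending order: turban snails 246, clams 162, crabs 51.2 kJ/min. The optimal diet is the largest prefix of this list for which every included type satisfies E_i/h_i > R on the types above it.
Rate on top 1: 14.06. clams: 162 > 14.06 → include.
Rate on top 2: 85.56. crabs: 51.2 < 85.56 → exclude; stop.
Optimal diet: turban snails, clams — 2 of 3 types.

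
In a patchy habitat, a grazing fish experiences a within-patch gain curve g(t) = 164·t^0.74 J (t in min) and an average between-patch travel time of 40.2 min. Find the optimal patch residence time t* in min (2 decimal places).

Optimal t* satisfies g'(t*) = g(t*)/(T + t*).
g'(t) = 0.74·164·t^-0.26. Setting 0.74·164·t^-0.26 = 164·t^0.74/(40.2+t) gives 0.74(40.2+t) = t, so 0.26·t = 0.74×40.2.
t* = 0.74×40.2/0.26 = 114.4 min.

114.42 min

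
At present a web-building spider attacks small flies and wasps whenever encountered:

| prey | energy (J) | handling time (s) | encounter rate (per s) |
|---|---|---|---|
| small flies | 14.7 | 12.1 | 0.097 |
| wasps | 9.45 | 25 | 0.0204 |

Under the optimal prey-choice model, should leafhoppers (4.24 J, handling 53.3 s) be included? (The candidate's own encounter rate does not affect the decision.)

No

Intake rate on the current diet: R = (0.097×14.7 + 0.0204×9.45) / (1 + 0.097×12.1 + 0.0204×25) = 1.619/2.684 = 0.6032 J/s.
Profitability of leafhoppers: 4.24/53.3 = 0.07955 J/s.
Since 0.07955 < R, time spent handling leafhoppers is better spent searching.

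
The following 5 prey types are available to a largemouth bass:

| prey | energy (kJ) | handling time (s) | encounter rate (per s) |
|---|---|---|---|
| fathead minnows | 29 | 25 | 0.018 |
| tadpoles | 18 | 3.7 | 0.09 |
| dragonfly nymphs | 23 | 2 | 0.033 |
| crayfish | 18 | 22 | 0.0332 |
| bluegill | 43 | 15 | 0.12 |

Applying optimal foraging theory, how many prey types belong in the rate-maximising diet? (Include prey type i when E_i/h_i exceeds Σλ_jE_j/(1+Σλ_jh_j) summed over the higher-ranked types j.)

Rank by E/h (kJ/s): dragonfly nymphs 11.5, tadpoles 4.86, bluegill 2.87, fathead minnows 1.16, crayfish 0.818. Include each in turn until the next type's E/h falls below the running intake rate.
Rate on top 1: 0.712. tadpoles: 4.86 > 0.712 → include.
Rate on top 2: 1.701. bluegill: 2.87 > 1.701 → include.
Rate on top 3: 2.357. fathead minnows: 1.16 < 2.357 → exclude; stop.
Optimal diet: dragonfly nymphs, tadpoles, bluegill — 3 of 5 types.

3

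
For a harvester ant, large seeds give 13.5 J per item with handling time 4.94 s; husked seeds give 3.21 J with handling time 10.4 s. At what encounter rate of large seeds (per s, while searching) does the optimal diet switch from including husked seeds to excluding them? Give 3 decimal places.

At the threshold, the rate on large seeds alone equals the profitability of husked seeds: λ·13.5/(1 + λ·4.94) = 3.21/10.4 = 0.3087.
Rearranging, λ(13.5 − 0.3087×4.94) = 0.3087, so λ = 0.3087/11.98 = 0.02577 per s.

0.026 per s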